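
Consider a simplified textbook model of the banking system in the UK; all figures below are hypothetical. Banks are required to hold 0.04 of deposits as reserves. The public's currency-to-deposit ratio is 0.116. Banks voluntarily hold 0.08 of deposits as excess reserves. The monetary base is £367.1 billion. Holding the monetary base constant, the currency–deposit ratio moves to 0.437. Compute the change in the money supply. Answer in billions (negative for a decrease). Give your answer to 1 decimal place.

-788.9 billion

Initially m₁ = (1 + 0.116) / (0.04 + 0.08 + 0.116) ≈ 4.72881, so M₁ = 4.72881 × 367.1 ≈ 1735.9462 billion.
After the change m₂ = (1 + 0.437) / (0.04 + 0.08 + 0.437) ≈ 2.57989, so M₂ = 2.57989 × 367.1 ≈ 947.0776 billion.
ΔM = M₂ − M₁ = 947.0776 − 1735.9462 = -788.8686 billion.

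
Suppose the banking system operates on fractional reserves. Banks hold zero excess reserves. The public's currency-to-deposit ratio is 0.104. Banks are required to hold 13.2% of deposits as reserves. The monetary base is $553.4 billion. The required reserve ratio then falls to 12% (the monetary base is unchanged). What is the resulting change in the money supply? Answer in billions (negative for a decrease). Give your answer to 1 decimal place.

$138.7 billion

Initially m₁ = (1 + 0.104) / (0.132 + 0.104) ≈ 4.67797, so M₁ = 4.67797 × 553.4 ≈ 2588.7886 billion.
After the change m₂ = (1 + 0.104) / (0.12 + 0.104) ≈ 4.92857, so M₂ = 4.92857 × 553.4 ≈ 2727.4706 billion.
ΔM = M₂ − M₁ = 2727.4706 − 2588.7886 = 138.682 billion.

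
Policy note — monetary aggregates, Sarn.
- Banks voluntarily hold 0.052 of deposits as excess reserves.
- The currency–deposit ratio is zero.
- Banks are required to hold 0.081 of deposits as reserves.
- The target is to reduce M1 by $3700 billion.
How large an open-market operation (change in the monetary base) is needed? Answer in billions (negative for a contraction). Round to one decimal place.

The money multiplier is m = 1 / (rr + e) = 1 / (0.081 + 0.052) ≈ 7.518797.
ΔMB = ΔM / m = (−3700) / 7.518797 ≈ -492.1 billion.

-492.1 billion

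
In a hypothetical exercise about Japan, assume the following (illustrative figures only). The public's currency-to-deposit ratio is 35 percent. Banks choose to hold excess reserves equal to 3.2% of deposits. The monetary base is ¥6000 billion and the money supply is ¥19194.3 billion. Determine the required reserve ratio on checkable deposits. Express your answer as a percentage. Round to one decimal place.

Using m = M/MB = 19194.3/6000 = 3.199050. Since m = (1 + c)/(c + rr + e), the denominator satisfies c + rr + e = (1 + c)/m = (1 + 0.35) / 3.199050 ≈ 0.422000.
With c = 0.35 and e = 0.032, the required reserve ratio on checkable deposits is 0.422000 − 0.35 − 0.032 = 0.04.

4.0%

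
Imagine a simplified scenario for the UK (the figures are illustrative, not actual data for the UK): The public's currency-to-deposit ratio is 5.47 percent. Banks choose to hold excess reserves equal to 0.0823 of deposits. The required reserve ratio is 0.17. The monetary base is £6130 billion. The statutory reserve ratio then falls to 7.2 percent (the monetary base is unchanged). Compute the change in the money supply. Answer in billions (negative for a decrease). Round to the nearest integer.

Initially m₁ = (1 + 0.0547) / (0.17 + 0.0823 + 0.0547) ≈ 3.43550, so M₁ = 3.43550 × 6130 = 21059.615 billion.
After the change m₂ = (1 + 0.0547) / (0.072 + 0.0823 + 0.0547) ≈ 5.04641, so M₂ = 5.04641 × 6130 = 30934.4933 billion.
ΔM = M₂ − M₁ = 30934.4933 − 21059.615 = 9874.8783 billion.

£9875 billion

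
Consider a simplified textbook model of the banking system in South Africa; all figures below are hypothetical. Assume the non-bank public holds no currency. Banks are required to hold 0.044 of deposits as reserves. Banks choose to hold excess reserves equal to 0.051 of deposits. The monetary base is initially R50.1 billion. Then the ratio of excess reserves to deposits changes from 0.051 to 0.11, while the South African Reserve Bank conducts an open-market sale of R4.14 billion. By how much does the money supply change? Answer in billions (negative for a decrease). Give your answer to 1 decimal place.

Before: m₁ = 1 / (0.044 + 0.051) ≈ 10.5263, MB₁ = 50.1, so M₁ = 10.5263 × 50.1 ≈ 527.3676 billion.
After: m₂ = 1 / (0.044 + 0.11) ≈ 6.4935, MB₂ = 50.1 − 4.14 = 45.96, so M₂ = 6.4935 × 45.96 ≈ 298.4413 billion.
ΔM = M₂ − M₁ = 298.4413 − 527.3676 = -228.9263 billion.

-228.9 billion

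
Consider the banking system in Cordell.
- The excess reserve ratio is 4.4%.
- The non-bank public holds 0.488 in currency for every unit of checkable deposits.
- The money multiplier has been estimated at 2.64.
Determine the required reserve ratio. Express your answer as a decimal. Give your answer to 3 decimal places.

0.032

Using m = 2.64. Since m = (1 + c)/(c + rr + e), the denominator satisfies c + rr + e = (1 + c)/m = (1 + 0.488) / 2.64 ≈ 0.563636.
With c = 0.488 and e = 0.044, the required reserve ratio is 0.563636 − 0.488 − 0.044 = 0.031636.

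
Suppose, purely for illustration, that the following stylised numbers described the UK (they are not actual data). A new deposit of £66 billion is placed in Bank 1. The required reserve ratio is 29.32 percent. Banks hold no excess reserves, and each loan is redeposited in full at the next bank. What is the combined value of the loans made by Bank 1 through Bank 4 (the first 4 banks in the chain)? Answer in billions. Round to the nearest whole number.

£119 billion

Bank i lends (1 − rr)^i of the original deposit: Bank 1 lends 66·0.7068 = 46.6488, Bank 2 lends 66·0.7068² ≈ 32.9714, and so on.
Summing a geometric series: total = 66·[0.7068·(1 − 0.7068^4) / (1 − 0.7068)] ≈ 119.3957 billion.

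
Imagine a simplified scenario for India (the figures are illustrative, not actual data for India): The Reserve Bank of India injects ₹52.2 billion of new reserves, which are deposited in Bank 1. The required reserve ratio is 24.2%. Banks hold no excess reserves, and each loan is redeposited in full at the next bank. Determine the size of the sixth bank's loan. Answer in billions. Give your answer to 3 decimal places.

Each bank lends a fraction (1 − rr) = 0.7580 of the deposit it receives, so Bank 6 receives 52.2·0.7580^5 and lends 52.2·0.7580^6 ≈ 9.9012 billion.

₹9.901 billion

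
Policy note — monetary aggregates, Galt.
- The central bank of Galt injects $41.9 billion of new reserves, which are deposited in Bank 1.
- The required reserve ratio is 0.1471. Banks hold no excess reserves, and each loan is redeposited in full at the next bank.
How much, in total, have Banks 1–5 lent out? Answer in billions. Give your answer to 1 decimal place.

Bank i lends (1 − rr)^i of the original deposit: Bank 1 lends 41.9·0.8529 ≈ 35.7365, Bank 2 lends 41.9·0.8529² ≈ 30.4797, and so on.
Summing a geometric series: total = 41.9·[0.8529·(1 − 0.8529^5) / (1 − 0.8529)] ≈ 133.2949 billion.

$133.3 billion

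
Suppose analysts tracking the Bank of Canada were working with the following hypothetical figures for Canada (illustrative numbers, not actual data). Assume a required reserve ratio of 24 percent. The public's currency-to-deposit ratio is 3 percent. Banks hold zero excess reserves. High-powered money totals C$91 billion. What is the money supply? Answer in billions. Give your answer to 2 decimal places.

The money multiplier is m = (1 + c) / (rr + c) = (1 + 0.03) / (0.24 + 0.03) ≈ 3.81481.
So M = m × MB = 3.81481 × 91 ≈ 347.1477 billion.

C$347.15 billion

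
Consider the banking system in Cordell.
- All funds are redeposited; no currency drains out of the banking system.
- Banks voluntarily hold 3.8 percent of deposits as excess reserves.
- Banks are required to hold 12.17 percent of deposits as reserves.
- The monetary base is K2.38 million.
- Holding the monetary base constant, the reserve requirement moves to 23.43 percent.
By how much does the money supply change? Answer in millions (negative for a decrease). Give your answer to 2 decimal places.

Initially m₁ = 1 / (0.1217 + 0.038) ≈ 6.2617, so M₁ = 6.2617 × 2.38 ≈ 14.9028 million.
After the change m₂ = 1 / (0.2343 + 0.038) ≈ 3.6724, so M₂ = 3.6724 × 2.38 ≈ 8.7403 million.
ΔM = M₂ − M₁ = 8.7403 − 14.9028 = -6.1625 million.

-6.16 million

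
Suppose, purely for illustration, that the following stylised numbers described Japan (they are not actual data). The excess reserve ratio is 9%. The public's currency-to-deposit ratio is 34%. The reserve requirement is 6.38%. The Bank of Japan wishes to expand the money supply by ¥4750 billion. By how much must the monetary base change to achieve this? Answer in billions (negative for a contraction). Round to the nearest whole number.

The money multiplier is m = (1 + c) / (rr + e + c) = (1 + 0.34) / (0.0638 + 0.09 + 0.34) ≈ 2.71365.
ΔMB = ΔM / m = (+4750) / 2.71365 ≈ 1750.41 billion.

¥1750 billion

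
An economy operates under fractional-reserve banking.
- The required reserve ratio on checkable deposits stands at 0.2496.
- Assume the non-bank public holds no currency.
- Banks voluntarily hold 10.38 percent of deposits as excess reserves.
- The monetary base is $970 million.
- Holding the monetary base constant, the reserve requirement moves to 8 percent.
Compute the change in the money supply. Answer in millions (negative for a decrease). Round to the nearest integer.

Initially m₁ = 1 / (0.2496 + 0.1038) ≈ 2.8297, so M₁ = 2.8297 × 970 = 2744.809 million.
After the change m₂ = 1 / (0.08 + 0.1038) ≈ 5.4407, so M₂ = 5.4407 × 970 = 5277.479 million.
ΔM = M₂ − M₁ = 5277.479 − 2744.809 = 2532.67 million.

$2533 million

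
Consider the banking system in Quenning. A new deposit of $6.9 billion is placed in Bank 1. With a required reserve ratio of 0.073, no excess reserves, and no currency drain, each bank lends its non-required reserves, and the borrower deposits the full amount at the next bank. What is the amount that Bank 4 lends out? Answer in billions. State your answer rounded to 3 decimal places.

Each bank lends a fraction (1 − rr) = 0.9270 of the deposit it receives, so Bank 4 receives 6.9·0.9270^3 and lends 6.9·0.9270^4 ≈ 5.0953 billion.

$5.095 billion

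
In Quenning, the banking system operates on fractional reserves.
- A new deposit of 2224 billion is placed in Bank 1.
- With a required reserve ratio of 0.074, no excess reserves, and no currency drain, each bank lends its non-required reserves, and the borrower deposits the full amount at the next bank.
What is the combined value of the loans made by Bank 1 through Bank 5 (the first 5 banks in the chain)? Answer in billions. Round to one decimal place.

8881.8 billion

Bank i lends (1 − rr)^i of the original deposit: Bank 1 lends 2224·0.9260 = 2059.4240, Bank 2 lends 2224·0.9260² ≈ 1907.0266, and so on.
Summing a geometric series: total = 2224·[0.9260·(1 − 0.9260^5) / (1 − 0.9260)] ≈ 8881.8094 billion.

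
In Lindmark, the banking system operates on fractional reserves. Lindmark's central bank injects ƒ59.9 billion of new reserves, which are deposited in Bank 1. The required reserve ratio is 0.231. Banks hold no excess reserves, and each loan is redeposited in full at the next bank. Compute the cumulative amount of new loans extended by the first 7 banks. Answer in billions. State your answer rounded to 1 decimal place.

ƒ167.7 billion

Bank i lends (1 − rr)^i of the original deposit: Bank 1 lends 59.9·0.7690 = 46.0631, Bank 2 lends 59.9·0.7690² ≈ 35.4225, and so on.
Summing a geometric series: total = 59.9·[0.7690·(1 − 0.7690^7) / (1 − 0.7690)] ≈ 167.6952 billion.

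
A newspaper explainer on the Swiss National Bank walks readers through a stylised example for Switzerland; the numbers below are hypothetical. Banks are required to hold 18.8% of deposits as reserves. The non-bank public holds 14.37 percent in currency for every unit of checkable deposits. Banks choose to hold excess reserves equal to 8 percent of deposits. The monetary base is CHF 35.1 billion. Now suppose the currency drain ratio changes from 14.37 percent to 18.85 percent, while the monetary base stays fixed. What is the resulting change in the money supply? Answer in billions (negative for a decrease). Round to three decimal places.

-6.125 billion

Initially m₁ = (1 + 0.1437) / (0.188 + 0.08 + 0.1437) ≈ 2.777994, so M₁ = 2.777994 × 35.1 ≈ 97.5076 billion.
After the change m₂ = (1 + 0.1885) / (0.188 + 0.08 + 0.1885) ≈ 2.603505, so M₂ = 2.603505 × 35.1 ≈ 91.383 billion.
ΔM = M₂ − M₁ = 91.383 − 97.5076 = -6.1246 billion.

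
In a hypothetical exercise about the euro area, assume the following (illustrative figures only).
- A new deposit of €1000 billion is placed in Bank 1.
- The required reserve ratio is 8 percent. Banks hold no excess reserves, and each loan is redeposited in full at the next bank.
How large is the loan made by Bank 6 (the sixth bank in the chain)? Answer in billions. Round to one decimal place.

€606.4 billion

Each bank lends a fraction (1 − rr) = 0.9200 of the deposit it receives, so Bank 6 receives 1000·0.9200^5 and lends 1000·0.9200^6 ≈ 606.3550 billion.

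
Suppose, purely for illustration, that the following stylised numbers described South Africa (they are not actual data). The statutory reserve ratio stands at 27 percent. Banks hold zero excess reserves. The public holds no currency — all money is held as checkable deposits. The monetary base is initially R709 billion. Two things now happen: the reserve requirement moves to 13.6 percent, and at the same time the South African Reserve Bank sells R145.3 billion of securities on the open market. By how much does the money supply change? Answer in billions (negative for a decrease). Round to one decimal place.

Before: m₁ = 1 / (0.27) ≈ 3.70370, MB₁ = 709, so M₁ = 3.70370 × 709 = 2625.9233 billion.
After: m₂ = 1 / (0.136) ≈ 7.35294, MB₂ = 709 − 145.3 = 563.7, so M₂ = 7.35294 × 563.7 ≈ 4144.8523 billion.
ΔM = M₂ − M₁ = 4144.8523 − 2625.9233 = 1518.929 billion.

R1518.9 billion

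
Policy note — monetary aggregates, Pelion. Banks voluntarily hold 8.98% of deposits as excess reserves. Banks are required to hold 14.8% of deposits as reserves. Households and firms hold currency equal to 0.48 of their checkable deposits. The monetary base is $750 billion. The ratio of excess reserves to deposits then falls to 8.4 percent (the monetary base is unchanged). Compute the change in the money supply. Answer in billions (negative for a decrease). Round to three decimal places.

$12.597 billion

Initially m₁ = (1 + 0.48) / (0.148 + 0.0898 + 0.48) ≈ 2.0618557, so M₁ = 2.0618557 × 750 ≈ 1546.3918 billion.
After the change m₂ = (1 + 0.48) / (0.148 + 0.084 + 0.48) ≈ 2.0786517, so M₂ = 2.0786517 × 750 ≈ 1558.9888 billion.
ΔM = M₂ − M₁ = 1558.9888 − 1546.3918 = 12.597 billion.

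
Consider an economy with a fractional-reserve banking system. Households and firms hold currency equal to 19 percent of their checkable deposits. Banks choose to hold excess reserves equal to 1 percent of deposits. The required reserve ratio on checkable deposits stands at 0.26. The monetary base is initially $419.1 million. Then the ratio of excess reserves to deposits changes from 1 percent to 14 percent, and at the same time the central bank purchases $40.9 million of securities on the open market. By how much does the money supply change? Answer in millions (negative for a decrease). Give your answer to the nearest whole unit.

Before: m₁ = (1 + 0.19) / (0.26 + 0.01 + 0.19) ≈ 2.5870, MB₁ = 419.1, so M₁ = 2.5870 × 419.1 = 1084.2117 million.
After: m₂ = (1 + 0.19) / (0.26 + 0.14 + 0.19) ≈ 2.0169, MB₂ = 419.1 + 40.9 = 460, so M₂ = 2.0169 × 460 = 927.774 million.
ΔM = M₂ − M₁ = 927.774 − 1084.2117 = -156.4377 million.

-156 million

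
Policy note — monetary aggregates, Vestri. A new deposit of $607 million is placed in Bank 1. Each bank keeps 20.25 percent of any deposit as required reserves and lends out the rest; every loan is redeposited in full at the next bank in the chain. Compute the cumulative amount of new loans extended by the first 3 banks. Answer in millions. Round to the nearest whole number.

Bank i lends (1 − rr)^i of the original deposit: Bank 1 lends 607·0.7975 = 484.0825, Bank 2 lends 607·0.7975² ≈ 386.0558, and so on.
Summing a geometric series: total = 607·[0.7975·(1 − 0.7975^3) / (1 − 0.7975)] ≈ 1178.0178 million.

$1178 million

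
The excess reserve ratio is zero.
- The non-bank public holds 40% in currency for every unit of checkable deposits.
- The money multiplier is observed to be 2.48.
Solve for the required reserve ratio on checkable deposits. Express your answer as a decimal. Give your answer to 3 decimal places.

Using m = 2.48. Since m = (1 + c)/(c + rr + e), the denominator satisfies c + rr + e = (1 + c)/m = (1 + 0.4) / 2.48 ≈ 0.564516.
With c = 0.4 and e = 0, the required reserve ratio on checkable deposits is 0.564516 − 0.4 − 0 = 0.164516.

0.165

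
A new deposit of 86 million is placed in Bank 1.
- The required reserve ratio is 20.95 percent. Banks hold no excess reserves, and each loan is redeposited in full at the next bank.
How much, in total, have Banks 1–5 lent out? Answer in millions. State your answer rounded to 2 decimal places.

224.33 million

Bank i lends (1 − rr)^i of the original deposit: Bank 1 lends 86·0.7905 = 67.9830, Bank 2 lends 86·0.7905² ≈ 53.7406, and so on.
Summing a geometric series: total = 86·[0.7905·(1 − 0.7905^5) / (1 − 0.7905)] ≈ 224.3340 million.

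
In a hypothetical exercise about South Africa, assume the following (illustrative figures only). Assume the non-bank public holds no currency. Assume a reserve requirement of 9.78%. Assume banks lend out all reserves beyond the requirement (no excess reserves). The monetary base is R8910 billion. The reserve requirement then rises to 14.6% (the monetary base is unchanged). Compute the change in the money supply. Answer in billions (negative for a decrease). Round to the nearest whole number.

-30077 billion

Initially m₁ = 1 / (0.0978) ≈ 10.22495, so M₁ = 10.22495 × 8910 = 91104.3045 billion.
After the change m₂ = 1 / (0.146) ≈ 6.84932, so M₂ = 6.84932 × 8910 = 61027.4412 billion.
ΔM = M₂ − M₁ = 61027.4412 − 91104.3045 = -30076.8633 billion.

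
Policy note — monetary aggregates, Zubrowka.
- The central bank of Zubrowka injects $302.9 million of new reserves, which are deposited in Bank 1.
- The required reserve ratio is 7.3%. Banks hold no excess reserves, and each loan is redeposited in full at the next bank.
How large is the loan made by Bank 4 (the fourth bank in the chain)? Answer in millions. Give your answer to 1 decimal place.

$223.7 million

Each bank lends a fraction (1 − rr) = 0.9270 of the deposit it receives, so Bank 4 receives 302.9·0.9270^3 and lends 302.9·0.9270^4 ≈ 223.6754 million.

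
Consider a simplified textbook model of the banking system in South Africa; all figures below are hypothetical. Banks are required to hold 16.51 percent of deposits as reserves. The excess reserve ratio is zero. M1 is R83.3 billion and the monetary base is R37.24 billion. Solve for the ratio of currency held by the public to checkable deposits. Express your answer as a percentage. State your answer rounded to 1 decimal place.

51.0%

Using m = M/MB = 83.3/37.24 ≈ 2.236842. From m = (1 + c)/(c + rr + e), rearranging gives 1 + c = m·(c + rr + e), so c·(1 − m) = m·(rr + e) − 1.
Hence c = [m·(rr + e) − 1]/(1 − m) = [2.236842 × (0.1651 + 0) − 1] / (1 − 2.236842) ≈ 0.509926.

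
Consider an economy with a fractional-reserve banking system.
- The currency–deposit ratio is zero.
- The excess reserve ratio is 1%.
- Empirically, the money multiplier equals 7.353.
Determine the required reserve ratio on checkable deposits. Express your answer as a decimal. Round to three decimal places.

Using m = 7.353. Since m = (1 + c)/(c + rr + e), the denominator satisfies c + rr + e = (1 + c)/m = (1 + 0) / 7.353 ≈ 0.135999.
With c = 0 and e = 0.01, the required reserve ratio on checkable deposits is 0.135999 − 0 − 0.01 = 0.125999.

0.126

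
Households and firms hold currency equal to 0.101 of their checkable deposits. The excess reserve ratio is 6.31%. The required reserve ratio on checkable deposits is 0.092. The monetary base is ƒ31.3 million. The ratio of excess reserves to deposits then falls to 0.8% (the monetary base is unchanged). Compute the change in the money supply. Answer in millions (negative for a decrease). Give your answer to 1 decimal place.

Initially m₁ = (1 + 0.101) / (0.092 + 0.0631 + 0.101) ≈ 4.2991, so M₁ = 4.2991 × 31.3 ≈ 134.5618 million.
After the change m₂ = (1 + 0.101) / (0.092 + 0.008 + 0.101) ≈ 5.4776, so M₂ = 5.4776 × 31.3 ≈ 171.4489 million.
ΔM = M₂ − M₁ = 171.4489 − 134.5618 = 36.8871 million.

ƒ36.9 million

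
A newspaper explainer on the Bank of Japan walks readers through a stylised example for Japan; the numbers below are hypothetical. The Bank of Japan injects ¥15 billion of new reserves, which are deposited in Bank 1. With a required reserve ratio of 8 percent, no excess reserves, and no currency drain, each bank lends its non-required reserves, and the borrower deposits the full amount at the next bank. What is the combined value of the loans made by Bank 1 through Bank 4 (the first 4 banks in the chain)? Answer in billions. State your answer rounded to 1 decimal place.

Bank i lends (1 − rr)^i of the original deposit: Bank 1 lends 15·0.9200 = 13.8000, Bank 2 lends 15·0.9200² = 12.6960, and so on.
Summing a geometric series: total = 15·[0.9200·(1 − 0.9200^4) / (1 − 0.9200)] ≈ 48.9222 billion.

¥48.9 billion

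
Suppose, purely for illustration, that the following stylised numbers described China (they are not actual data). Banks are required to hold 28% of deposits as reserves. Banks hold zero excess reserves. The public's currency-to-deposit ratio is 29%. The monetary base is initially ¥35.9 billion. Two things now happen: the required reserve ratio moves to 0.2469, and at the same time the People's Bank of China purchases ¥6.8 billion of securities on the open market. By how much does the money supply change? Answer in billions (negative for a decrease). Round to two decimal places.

Before: m₁ = (1 + 0.29) / (0.28 + 0.29) ≈ 2.26316, MB₁ = 35.9, so M₁ = 2.26316 × 35.9 ≈ 81.2474 billion.
After: m₂ = (1 + 0.29) / (0.2469 + 0.29) ≈ 2.40268, MB₂ = 35.9 + 6.8 = 42.7, so M₂ = 2.40268 × 42.7 ≈ 102.5944 billion.
ΔM = M₂ − M₁ = 102.5944 − 81.2474 = 21.347 billion.

¥21.35 billion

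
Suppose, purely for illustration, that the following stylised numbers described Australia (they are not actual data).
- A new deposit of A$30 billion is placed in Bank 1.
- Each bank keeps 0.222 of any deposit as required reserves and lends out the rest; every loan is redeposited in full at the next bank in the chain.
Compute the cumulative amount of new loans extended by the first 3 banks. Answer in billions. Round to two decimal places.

Bank i lends (1 − rr)^i of the original deposit: Bank 1 lends 30·0.7780 = 23.3400, Bank 2 lends 30·0.7780² ≈ 18.1585, and so on.
Summing a geometric series: total = 30·[0.7780·(1 − 0.7780^3) / (1 − 0.7780)] ≈ 55.6258 billion.

A$55.63 billion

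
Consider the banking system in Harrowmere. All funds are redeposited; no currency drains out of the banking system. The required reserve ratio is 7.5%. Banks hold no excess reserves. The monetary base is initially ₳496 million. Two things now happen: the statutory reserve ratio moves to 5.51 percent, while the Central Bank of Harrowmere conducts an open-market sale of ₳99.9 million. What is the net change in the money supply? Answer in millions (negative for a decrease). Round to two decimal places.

Before: m₁ = 1 / (0.075) ≈ 13.333333, MB₁ = 496, so M₁ = 13.333333 × 496 ≈ 6613.3332 million.
After: m₂ = 1 / (0.0551) ≈ 18.148820, MB₂ = 496 − 99.9 = 396.1, so M₂ = 18.148820 × 396.1 ≈ 7188.7476 million.
ΔM = M₂ − M₁ = 7188.7476 − 6613.3332 = 575.4144 million.

₳575.41 million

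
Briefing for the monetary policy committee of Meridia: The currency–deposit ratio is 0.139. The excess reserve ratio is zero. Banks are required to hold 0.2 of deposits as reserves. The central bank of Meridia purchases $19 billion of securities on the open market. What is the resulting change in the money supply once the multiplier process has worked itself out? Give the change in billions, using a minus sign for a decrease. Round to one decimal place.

The money multiplier is m = (1 + c) / (rr + c) = (1 + 0.139) / (0.2 + 0.139) ≈ 3.3599.
The purchase adds 19 billion of base, so ΔM = m × ΔMB = 3.3599 × (+19) = 63.8381 billion.

$63.8 billion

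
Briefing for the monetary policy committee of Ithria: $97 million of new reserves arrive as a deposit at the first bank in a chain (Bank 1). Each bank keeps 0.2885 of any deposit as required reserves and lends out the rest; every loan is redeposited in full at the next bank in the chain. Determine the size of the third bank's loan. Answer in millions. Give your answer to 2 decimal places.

$34.94 million

Each bank lends a fraction (1 − rr) = 0.7115 of the deposit it receives, so Bank 3 receives 97·0.7115^2 and lends 97·0.7115^3 ≈ 34.9379 million.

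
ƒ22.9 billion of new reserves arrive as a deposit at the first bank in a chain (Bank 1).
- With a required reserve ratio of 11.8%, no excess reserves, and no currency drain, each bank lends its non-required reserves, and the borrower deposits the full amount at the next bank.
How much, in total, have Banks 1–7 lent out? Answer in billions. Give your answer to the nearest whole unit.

Bank i lends (1 − rr)^i of the original deposit: Bank 1 lends 22.9·0.8820 = 20.1978, Bank 2 lends 22.9·0.8820² ≈ 17.8145, and so on.
Summing a geometric series: total = 22.9·[0.8820·(1 − 0.8820^7) / (1 − 0.8820)] ≈ 100.0952 billion.

ƒ100 billion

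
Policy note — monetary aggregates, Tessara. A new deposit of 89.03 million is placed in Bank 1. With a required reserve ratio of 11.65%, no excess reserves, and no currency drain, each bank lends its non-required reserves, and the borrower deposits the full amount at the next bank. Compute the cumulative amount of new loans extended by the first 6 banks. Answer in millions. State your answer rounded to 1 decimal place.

Bank i lends (1 − rr)^i of the original deposit: Bank 1 lends 89.03·0.8835 ≈ 78.6580, Bank 2 lends 89.03·0.8835² ≈ 69.4943, and so on.
Summing a geometric series: total = 89.03·[0.8835·(1 − 0.8835^6) / (1 − 0.8835)] ≈ 354.0642 million.

354.1 million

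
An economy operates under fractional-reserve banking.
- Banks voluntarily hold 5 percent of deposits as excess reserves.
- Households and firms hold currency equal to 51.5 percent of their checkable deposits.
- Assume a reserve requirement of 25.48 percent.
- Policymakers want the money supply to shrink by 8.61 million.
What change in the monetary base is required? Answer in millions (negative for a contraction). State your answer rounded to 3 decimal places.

The money multiplier is m = (1 + c) / (rr + e + c) = (1 + 0.515) / (0.2548 + 0.05 + 0.515) ≈ 1.84801.
ΔMB = ΔM / m = (−8.61) / 1.84801 ≈ -4.6591 million.

-4.659 million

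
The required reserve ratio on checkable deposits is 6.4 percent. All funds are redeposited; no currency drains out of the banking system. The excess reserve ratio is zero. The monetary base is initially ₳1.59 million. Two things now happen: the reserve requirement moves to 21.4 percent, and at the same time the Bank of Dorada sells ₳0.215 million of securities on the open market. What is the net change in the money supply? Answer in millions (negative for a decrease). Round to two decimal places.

Before: m₁ = 1 / (0.064) = 15.6250, MB₁ = 1.59, so M₁ = 15.6250 × 1.59 ≈ 24.8438 million.
After: m₂ = 1 / (0.214) ≈ 4.6729, MB₂ = 1.59 − 0.215 = 1.375, so M₂ = 4.6729 × 1.375 ≈ 6.4252 million.
ΔM = M₂ − M₁ = 6.4252 − 24.8438 = -18.4186 million.

-18.42 million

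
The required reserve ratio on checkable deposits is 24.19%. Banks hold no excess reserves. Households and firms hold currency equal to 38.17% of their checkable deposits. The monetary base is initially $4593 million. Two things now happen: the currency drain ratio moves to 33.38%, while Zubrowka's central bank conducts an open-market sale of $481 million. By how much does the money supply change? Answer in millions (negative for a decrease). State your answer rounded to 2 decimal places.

-649.82 million

Before: m₁ = (1 + 0.3817) / (0.2419 + 0.3817) ≈ 2.2156831, MB₁ = 4593, so M₁ = 2.2156831 × 4593 ≈ 10176.6325 million.
After: m₂ = (1 + 0.3338) / (0.2419 + 0.3338) ≈ 2.3168317, MB₂ = 4593 − 481 = 4112, so M₂ = 2.3168317 × 4112 ≈ 9526.812 million.
ΔM = M₂ − M₁ = 9526.812 − 10176.6325 = -649.8205 million.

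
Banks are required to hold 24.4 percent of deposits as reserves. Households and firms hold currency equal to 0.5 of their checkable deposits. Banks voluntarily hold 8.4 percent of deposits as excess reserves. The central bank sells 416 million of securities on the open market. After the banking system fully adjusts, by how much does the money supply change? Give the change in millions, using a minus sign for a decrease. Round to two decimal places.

-753.62 million

The money multiplier is m = (1 + c) / (rr + e + c) = (1 + 0.5) / (0.244 + 0.084 + 0.5) ≈ 1.811594.
The sale removes 416 million of base, so ΔM = m × ΔMB = 1.811594 × (−416) ≈ -753.6231 million.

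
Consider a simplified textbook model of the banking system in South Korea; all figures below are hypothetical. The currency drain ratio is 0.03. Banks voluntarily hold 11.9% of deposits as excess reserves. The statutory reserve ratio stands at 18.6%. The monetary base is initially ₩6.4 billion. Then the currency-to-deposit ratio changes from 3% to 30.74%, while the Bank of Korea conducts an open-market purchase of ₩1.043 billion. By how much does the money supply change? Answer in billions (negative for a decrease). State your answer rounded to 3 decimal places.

Before: m₁ = (1 + 0.03) / (0.186 + 0.119 + 0.03) ≈ 3.07463, MB₁ = 6.4, so M₁ = 3.07463 × 6.4 ≈ 19.6776 billion.
After: m₂ = (1 + 0.3074) / (0.186 + 0.119 + 0.3074) ≈ 2.13488, MB₂ = 6.4 + 1.043 = 7.443, so M₂ = 2.13488 × 7.443 ≈ 15.8899 billion.
ΔM = M₂ − M₁ = 15.8899 − 19.6776 = -3.7877 billion.

-3.788 billion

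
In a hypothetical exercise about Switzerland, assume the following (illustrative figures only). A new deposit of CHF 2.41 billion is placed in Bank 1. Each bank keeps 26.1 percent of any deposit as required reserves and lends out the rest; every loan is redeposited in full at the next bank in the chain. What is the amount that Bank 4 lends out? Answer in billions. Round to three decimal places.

CHF 0.719 billion

Each bank lends a fraction (1 − rr) = 0.7390 of the deposit it receives, so Bank 4 receives 2.41·0.7390^3 and lends 2.41·0.7390^4 ≈ 0.7188 billion.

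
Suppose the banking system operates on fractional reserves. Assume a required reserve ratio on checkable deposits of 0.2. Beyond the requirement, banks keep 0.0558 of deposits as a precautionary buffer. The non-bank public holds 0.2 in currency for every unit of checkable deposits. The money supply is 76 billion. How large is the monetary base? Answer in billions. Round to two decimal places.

The money multiplier is m = (1 + c) / (rr + e + c) = (1 + 0.2) / (0.2 + 0.0558 + 0.2) ≈ 2.63273.
MB = M / m = 76 / 2.63273 ≈ 28.8674 billion.

28.87 billion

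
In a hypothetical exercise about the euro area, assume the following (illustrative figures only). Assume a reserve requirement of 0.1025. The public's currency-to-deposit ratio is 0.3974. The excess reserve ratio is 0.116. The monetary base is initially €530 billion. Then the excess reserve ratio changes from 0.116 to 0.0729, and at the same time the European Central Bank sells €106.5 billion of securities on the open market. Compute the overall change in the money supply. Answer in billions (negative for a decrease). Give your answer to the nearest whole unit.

Before: m₁ = (1 + 0.3974) / (0.1025 + 0.116 + 0.3974) ≈ 2.2689, MB₁ = 530, so M₁ = 2.2689 × 530 = 1202.517 billion.
After: m₂ = (1 + 0.3974) / (0.1025 + 0.0729 + 0.3974) ≈ 2.4396, MB₂ = 530 − 106.5 = 423.5, so M₂ = 2.4396 × 423.5 = 1033.1706 billion.
ΔM = M₂ − M₁ = 1033.1706 − 1202.517 = -169.3464 billion.

-169 billion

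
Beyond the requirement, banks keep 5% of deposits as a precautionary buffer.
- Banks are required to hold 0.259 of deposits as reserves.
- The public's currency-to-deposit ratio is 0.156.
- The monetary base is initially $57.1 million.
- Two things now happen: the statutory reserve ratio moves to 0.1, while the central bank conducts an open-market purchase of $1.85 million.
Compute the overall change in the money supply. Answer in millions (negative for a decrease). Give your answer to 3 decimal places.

Before: m₁ = (1 + 0.156) / (0.259 + 0.05 + 0.156) ≈ 2.486022, MB₁ = 57.1, so M₁ = 2.486022 × 57.1 ≈ 141.9519 million.
After: m₂ = (1 + 0.156) / (0.1 + 0.05 + 0.156) ≈ 3.777778, MB₂ = 57.1 + 1.85 = 58.95, so M₂ = 3.777778 × 58.95 ≈ 222.7 million.
ΔM = M₂ − M₁ = 222.7 − 141.9519 = 80.7481 million.

$80.748 million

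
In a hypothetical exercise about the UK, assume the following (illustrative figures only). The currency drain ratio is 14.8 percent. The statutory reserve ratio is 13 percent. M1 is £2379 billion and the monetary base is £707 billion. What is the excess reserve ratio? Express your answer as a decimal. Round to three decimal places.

Using m = M/MB = 2379/707 ≈ 3.364922. Since m = (1 + c)/(c + rr + e), the denominator satisfies c + rr + e = (1 + c)/m = (1 + 0.148) / 3.364922 ≈ 0.341167.
With c = 0.148 and rr = 0.13, the excess reserve ratio is 0.341167 − 0.148 − 0.13 = 0.063167.

0.063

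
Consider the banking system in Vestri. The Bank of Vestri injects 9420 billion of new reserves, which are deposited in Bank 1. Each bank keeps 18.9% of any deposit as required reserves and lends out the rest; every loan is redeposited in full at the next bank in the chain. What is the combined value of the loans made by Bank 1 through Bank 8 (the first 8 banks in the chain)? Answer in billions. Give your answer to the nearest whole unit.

Bank i lends (1 − rr)^i of the original deposit: Bank 1 lends 9420·0.8110 = 7639.6200, Bank 2 lends 9420·0.8110² ≈ 6195.7318, and so on.
Summing a geometric series: total = 9420·[0.8110·(1 − 0.8110^8) / (1 − 0.8110)] ≈ 32856.8298 billion.

32857 billion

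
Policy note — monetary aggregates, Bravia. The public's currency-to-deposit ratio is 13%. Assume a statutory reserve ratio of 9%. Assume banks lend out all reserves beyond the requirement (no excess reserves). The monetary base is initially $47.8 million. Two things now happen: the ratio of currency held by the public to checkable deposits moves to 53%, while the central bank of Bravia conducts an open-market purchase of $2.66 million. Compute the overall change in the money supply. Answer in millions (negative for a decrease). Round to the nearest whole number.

-121 million

Before: m₁ = (1 + 0.13) / (0.09 + 0.13) ≈ 5.1364, MB₁ = 47.8, so M₁ = 5.1364 × 47.8 ≈ 245.5199 million.
After: m₂ = (1 + 0.53) / (0.09 + 0.53) ≈ 2.4677, MB₂ = 47.8 + 2.66 = 50.46, so M₂ = 2.4677 × 50.46 ≈ 124.5201 million.
ΔM = M₂ − M₁ = 124.5201 − 245.5199 = -120.9998 million.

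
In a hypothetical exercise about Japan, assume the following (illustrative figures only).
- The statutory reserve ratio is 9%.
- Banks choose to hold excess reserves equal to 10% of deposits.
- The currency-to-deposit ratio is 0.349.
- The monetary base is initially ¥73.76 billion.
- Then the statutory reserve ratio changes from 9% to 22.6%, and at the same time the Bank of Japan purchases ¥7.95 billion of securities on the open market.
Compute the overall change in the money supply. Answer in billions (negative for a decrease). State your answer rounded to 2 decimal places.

-21.31 billion

Before: m₁ = (1 + 0.349) / (0.09 + 0.1 + 0.349) ≈ 2.50278, MB₁ = 73.76, so M₁ = 2.50278 × 73.76 ≈ 184.6051 billion.
After: m₂ = (1 + 0.349) / (0.226 + 0.1 + 0.349) ≈ 1.99852, MB₂ = 73.76 + 7.95 = 81.71, so M₂ = 1.99852 × 81.71 ≈ 163.2991 billion.
ΔM = M₂ − M₁ = 163.2991 − 184.6051 = -21.306 billion.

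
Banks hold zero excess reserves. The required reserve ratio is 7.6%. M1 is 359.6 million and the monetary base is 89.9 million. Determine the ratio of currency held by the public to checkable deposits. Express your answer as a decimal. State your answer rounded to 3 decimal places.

0.232

Using m = M/MB = 359.6/89.9 = 4.000000. From m = (1 + c)/(c + rr + e), rearranging gives 1 + c = m·(c + rr + e), so c·(1 − m) = m·(rr + e) − 1.
Hence c = [m·(rr + e) − 1]/(1 − m) = [4.000000 × (0.076 + 0) − 1] / (1 − 4.000000) = 0.232000.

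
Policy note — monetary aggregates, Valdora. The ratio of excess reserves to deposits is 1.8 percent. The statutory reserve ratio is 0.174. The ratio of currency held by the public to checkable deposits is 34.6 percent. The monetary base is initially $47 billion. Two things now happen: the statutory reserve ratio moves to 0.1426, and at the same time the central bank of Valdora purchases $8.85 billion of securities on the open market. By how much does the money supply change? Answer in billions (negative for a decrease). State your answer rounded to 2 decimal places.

Before: m₁ = (1 + 0.346) / (0.174 + 0.018 + 0.346) ≈ 2.50186, MB₁ = 47, so M₁ = 2.50186 × 47 ≈ 117.5874 billion.
After: m₂ = (1 + 0.346) / (0.1426 + 0.018 + 0.346) ≈ 2.65693, MB₂ = 47 + 8.85 = 55.85, so M₂ = 2.65693 × 55.85 ≈ 148.3895 billion.
ΔM = M₂ − M₁ = 148.3895 − 117.5874 = 30.8021 billion.

$30.80 billion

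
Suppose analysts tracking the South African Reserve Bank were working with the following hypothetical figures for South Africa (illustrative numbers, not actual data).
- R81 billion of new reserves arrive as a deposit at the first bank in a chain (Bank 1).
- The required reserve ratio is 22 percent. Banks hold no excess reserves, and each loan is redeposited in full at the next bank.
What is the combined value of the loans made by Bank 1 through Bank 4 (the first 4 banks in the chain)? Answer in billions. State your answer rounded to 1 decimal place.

R180.9 billion

Bank i lends (1 − rr)^i of the original deposit: Bank 1 lends 81·0.7800 = 63.1800, Bank 2 lends 81·0.7800² = 49.2804, and so on.
Summing a geometric series: total = 81·[0.7800·(1 − 0.7800^4) / (1 − 0.7800)] ≈ 180.8813 billion.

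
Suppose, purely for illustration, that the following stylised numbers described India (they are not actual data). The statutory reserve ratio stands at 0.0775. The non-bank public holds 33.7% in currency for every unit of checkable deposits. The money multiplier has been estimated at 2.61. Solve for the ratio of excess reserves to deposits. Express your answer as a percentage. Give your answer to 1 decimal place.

Using m = 2.61. Since m = (1 + c)/(c + rr + e), the denominator satisfies c + rr + e = (1 + c)/m = (1 + 0.337) / 2.61 ≈ 0.512261.
With c = 0.337 and rr = 0.0775, the ratio of excess reserves to deposits is 0.512261 − 0.337 − 0.0775 = 0.097761.

9.8%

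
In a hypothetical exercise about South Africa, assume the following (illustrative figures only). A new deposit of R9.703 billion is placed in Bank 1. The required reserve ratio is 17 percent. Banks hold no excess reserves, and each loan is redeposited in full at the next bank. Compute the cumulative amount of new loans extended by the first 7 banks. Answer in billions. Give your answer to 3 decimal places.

R34.518 billion

Bank i lends (1 − rr)^i of the original deposit: Bank 1 lends 9.703·0.8300 ≈ 8.0535, Bank 2 lends 9.703·0.8300² ≈ 6.6844, and so on.
Summing a geometric series: total = 9.703·[0.8300·(1 − 0.8300^7) / (1 − 0.8300)] ≈ 34.5182 billion.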